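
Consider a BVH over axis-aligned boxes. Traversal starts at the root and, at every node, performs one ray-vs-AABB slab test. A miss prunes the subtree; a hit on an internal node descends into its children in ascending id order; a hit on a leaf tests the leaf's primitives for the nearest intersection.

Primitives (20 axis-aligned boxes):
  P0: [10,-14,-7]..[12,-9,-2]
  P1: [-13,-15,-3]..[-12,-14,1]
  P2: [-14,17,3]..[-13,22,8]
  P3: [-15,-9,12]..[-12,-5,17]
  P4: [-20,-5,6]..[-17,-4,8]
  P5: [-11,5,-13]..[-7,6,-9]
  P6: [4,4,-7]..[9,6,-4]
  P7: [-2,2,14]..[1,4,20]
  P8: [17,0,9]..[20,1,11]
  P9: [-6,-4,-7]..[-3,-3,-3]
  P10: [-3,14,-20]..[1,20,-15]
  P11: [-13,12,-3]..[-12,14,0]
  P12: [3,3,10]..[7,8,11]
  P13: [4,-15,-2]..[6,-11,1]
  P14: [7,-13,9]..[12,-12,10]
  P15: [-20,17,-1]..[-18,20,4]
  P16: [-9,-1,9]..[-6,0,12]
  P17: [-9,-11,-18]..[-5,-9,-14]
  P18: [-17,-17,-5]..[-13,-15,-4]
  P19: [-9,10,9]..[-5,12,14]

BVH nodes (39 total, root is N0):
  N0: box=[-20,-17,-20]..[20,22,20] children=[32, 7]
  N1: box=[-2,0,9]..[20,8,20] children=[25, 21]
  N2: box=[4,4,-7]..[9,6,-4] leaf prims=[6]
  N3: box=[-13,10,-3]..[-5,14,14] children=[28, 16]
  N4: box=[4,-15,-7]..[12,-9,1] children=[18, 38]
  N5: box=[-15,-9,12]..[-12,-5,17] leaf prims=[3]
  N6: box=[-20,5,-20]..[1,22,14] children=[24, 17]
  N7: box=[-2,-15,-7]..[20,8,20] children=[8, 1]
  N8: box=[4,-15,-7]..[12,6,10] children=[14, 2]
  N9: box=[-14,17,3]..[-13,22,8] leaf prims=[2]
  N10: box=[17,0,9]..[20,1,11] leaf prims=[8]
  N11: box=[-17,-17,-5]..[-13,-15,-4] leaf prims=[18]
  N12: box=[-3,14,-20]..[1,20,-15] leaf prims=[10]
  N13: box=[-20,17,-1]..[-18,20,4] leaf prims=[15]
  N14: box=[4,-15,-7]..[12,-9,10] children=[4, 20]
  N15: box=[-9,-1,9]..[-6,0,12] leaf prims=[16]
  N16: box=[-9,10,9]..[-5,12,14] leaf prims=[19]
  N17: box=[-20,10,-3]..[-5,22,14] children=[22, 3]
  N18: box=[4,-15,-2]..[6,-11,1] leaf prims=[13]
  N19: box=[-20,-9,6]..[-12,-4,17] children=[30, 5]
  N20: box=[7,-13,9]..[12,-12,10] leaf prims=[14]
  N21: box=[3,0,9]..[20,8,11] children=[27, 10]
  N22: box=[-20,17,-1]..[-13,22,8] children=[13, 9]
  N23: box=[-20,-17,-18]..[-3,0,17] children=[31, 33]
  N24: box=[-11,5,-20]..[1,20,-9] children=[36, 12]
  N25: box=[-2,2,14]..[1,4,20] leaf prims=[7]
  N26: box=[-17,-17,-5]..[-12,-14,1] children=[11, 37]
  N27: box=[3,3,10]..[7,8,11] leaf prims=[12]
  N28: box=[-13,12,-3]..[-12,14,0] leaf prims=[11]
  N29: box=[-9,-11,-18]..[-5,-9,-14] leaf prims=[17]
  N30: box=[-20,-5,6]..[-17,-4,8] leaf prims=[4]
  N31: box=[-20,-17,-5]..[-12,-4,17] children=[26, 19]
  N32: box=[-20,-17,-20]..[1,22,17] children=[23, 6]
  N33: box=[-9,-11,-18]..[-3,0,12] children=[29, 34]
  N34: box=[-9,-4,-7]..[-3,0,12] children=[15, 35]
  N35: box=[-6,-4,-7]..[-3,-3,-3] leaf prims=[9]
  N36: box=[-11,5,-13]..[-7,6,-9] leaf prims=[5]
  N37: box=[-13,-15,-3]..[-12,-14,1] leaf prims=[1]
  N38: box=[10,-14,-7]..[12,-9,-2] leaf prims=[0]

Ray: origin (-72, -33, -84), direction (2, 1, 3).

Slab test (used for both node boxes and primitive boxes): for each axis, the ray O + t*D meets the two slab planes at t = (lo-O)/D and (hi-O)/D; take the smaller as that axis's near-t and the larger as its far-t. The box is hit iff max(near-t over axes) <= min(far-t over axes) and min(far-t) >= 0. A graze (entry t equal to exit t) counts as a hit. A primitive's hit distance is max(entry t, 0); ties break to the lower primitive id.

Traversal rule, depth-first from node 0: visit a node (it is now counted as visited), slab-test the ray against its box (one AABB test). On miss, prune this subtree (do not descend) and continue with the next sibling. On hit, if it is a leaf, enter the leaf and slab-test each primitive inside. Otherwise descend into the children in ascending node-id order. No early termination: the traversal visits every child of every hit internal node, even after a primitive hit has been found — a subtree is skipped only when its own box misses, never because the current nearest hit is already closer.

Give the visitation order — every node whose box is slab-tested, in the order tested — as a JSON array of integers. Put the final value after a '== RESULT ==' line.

Traverse from the root:
N0 x:[26,46] y:[16,55] z:[64/3,104/3] -> hit [26,104/3], descend [7, 32]
  N7 x:[35,46] y:[18,41] z:[77/3,104/3] -> miss, prune
  N32 x:[26,73/2] y:[16,55] z:[64/3,101/3] -> hit [26,101/3], descend [6, 23]
    N6 x:[26,73/2] y:[38,55] z:[64/3,98/3] -> miss, prune
    N23 x:[26,69/2] y:[16,33] z:[22,101/3] -> hit [26,33], descend [31, 33]
      N31 x:[26,30] y:[16,29] z:[79/3,101/3] -> hit [79/3,29], descend [19, 26]
        N19 x:[26,30] y:[24,29] z:[30,101/3] -> miss, prune
        N26 x:[55/2,30] y:[16,19] z:[79/3,85/3] -> miss, prune
      N33 x:[63/2,69/2] y:[22,33] z:[22,32] -> hit [63/2,32], descend [29, 34]
        N29 x:[63/2,67/2] y:[22,24] z:[22,70/3] -> miss, prune
        N34 x:[63/2,69/2] y:[29,33] z:[77/3,32] -> hit [63/2,32], descend [15, 35]
          N15 x:[63/2,33] y:[32,33] z:[31,32] -> hit [32,32] leaf, test {P16@t=32}
          N35 x:[33,69/2] y:[29,30] z:[77/3,27] -> miss, prune

order=[0, 7, 32, 6, 23, 31, 19, 26, 33, 29, 34, 15, 35]  |boxes|=13  |leaves|=1  hit=P16

== RESULT ==
[0, 7, 32, 6, 23, 31, 19, 26, 33, 29, 34, 15, 35]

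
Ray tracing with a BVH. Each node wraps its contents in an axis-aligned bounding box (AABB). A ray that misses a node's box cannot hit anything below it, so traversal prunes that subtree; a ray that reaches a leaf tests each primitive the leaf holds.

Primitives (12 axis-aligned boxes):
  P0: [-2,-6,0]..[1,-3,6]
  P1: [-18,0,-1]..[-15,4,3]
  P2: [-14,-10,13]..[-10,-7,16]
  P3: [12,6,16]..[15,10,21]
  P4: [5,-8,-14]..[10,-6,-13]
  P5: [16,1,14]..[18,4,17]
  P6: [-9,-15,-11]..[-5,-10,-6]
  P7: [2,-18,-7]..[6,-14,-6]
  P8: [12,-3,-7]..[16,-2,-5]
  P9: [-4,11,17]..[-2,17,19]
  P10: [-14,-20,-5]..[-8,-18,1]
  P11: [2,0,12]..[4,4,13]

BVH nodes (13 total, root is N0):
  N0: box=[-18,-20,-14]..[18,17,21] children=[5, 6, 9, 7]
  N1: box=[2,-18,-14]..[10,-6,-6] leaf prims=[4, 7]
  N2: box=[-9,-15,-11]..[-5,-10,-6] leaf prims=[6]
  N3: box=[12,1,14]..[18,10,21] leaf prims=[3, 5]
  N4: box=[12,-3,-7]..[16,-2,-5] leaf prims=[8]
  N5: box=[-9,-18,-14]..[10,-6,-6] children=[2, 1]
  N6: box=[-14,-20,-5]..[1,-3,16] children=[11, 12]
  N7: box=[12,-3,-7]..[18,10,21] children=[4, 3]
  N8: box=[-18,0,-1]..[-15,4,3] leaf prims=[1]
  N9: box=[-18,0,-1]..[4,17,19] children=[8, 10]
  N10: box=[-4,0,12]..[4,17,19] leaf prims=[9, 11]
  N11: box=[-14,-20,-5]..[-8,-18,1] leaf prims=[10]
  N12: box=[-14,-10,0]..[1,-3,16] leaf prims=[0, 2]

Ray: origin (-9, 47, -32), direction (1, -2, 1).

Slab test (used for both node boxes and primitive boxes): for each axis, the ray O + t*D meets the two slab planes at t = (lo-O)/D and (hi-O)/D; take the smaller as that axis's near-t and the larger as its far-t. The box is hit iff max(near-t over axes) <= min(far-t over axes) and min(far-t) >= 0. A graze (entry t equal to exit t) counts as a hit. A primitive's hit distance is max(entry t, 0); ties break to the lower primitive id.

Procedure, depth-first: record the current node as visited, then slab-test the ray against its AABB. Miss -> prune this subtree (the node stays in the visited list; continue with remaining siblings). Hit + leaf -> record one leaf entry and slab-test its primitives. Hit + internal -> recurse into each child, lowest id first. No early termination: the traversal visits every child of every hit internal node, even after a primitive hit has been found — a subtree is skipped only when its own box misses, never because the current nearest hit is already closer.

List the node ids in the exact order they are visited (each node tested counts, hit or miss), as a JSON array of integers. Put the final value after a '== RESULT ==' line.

Walk:
N0 x:[-9,27] y:[15,67/2] z:[18,53] -> hit [18,27], descend [5, 6, 7, 9]
  N5 x:[0,19] y:[53/2,65/2] z:[18,26] -> miss, prune
  N6 x:[-5,10] y:[25,67/2] z:[27,48] -> miss, prune
  N7 x:[21,27] y:[37/2,25] z:[25,53] -> hit [25,25], descend [3, 4]
    N3 x:[21,27] y:[37/2,23] z:[46,53] -> miss, prune
    N4 x:[21,25] y:[49/2,25] z:[25,27] -> hit [25,25] leaf, test {P8@t=25}
  N9 x:[-9,13] y:[15,47/2] z:[31,51] -> miss, prune

Visited [0, 5, 6, 7, 3, 4, 9]. Tests: 7 box, 1 leaf. Nearest: P8.

== RESULT ==
[0, 5, 6, 7, 3, 4, 9]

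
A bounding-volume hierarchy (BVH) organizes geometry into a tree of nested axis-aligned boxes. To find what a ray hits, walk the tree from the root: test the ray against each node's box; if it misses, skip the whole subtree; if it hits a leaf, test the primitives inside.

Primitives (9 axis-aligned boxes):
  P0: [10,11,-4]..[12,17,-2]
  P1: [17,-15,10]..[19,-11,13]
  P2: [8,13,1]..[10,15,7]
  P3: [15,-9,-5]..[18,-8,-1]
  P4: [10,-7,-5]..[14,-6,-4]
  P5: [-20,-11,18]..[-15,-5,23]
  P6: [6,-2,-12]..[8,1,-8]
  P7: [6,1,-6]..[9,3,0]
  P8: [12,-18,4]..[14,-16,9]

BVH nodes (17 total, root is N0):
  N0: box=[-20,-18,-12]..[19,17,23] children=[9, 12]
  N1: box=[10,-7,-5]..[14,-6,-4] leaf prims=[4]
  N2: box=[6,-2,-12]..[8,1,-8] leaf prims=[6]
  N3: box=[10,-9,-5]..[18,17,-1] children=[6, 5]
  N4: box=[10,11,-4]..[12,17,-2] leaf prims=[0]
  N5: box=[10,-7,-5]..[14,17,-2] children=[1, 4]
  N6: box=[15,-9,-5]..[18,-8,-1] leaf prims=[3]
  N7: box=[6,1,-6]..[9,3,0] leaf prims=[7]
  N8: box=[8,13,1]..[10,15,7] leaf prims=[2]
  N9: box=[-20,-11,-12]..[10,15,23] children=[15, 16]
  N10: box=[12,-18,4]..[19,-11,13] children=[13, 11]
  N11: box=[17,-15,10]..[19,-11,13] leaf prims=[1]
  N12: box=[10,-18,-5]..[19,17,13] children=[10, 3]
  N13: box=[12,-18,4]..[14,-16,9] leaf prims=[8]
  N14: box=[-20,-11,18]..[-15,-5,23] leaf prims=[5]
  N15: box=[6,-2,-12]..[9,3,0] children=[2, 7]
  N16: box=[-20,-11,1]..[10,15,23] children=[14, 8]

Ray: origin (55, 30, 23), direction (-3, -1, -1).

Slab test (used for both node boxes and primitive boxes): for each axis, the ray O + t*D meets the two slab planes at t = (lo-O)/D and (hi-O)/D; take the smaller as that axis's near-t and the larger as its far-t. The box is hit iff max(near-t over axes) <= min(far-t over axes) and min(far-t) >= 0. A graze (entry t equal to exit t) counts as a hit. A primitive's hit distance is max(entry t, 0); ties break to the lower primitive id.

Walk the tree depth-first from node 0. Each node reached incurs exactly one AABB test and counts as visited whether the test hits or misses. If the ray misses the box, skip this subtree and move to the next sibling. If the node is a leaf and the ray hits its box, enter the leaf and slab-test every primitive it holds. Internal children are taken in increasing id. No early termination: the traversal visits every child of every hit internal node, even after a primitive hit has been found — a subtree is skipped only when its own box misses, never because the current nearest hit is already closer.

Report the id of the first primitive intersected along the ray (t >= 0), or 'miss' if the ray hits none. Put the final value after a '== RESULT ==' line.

Walk:
N0 x:[12,25] y:[13,48] z:[0,35] -> hit [13,25], descend [9, 12]
  N9 x:[15,25] y:[15,41] z:[0,35] -> hit [15,25], descend [15, 16]
    N15 x:[46/3,49/3] y:[27,32] z:[23,35] -> miss, prune
    N16 x:[15,25] y:[15,41] z:[0,22] -> hit [15,22], descend [8, 14]
      N8 x:[15,47/3] y:[15,17] z:[16,22] -> miss, prune
      N14 x:[70/3,25] y:[35,41] z:[0,5] -> miss, prune
  N12 x:[12,15] y:[13,48] z:[10,28] -> hit [13,15], descend [3, 10]
    N3 x:[37/3,15] y:[13,39] z:[24,28] -> miss, prune
    N10 x:[12,43/3] y:[41,48] z:[10,19] -> miss, prune

9 AABB tests over nodes [0, 9, 15, 16, 8, 14, 12, 3, 10]; 0 leaves entered; closest miss.

== RESULT ==
miss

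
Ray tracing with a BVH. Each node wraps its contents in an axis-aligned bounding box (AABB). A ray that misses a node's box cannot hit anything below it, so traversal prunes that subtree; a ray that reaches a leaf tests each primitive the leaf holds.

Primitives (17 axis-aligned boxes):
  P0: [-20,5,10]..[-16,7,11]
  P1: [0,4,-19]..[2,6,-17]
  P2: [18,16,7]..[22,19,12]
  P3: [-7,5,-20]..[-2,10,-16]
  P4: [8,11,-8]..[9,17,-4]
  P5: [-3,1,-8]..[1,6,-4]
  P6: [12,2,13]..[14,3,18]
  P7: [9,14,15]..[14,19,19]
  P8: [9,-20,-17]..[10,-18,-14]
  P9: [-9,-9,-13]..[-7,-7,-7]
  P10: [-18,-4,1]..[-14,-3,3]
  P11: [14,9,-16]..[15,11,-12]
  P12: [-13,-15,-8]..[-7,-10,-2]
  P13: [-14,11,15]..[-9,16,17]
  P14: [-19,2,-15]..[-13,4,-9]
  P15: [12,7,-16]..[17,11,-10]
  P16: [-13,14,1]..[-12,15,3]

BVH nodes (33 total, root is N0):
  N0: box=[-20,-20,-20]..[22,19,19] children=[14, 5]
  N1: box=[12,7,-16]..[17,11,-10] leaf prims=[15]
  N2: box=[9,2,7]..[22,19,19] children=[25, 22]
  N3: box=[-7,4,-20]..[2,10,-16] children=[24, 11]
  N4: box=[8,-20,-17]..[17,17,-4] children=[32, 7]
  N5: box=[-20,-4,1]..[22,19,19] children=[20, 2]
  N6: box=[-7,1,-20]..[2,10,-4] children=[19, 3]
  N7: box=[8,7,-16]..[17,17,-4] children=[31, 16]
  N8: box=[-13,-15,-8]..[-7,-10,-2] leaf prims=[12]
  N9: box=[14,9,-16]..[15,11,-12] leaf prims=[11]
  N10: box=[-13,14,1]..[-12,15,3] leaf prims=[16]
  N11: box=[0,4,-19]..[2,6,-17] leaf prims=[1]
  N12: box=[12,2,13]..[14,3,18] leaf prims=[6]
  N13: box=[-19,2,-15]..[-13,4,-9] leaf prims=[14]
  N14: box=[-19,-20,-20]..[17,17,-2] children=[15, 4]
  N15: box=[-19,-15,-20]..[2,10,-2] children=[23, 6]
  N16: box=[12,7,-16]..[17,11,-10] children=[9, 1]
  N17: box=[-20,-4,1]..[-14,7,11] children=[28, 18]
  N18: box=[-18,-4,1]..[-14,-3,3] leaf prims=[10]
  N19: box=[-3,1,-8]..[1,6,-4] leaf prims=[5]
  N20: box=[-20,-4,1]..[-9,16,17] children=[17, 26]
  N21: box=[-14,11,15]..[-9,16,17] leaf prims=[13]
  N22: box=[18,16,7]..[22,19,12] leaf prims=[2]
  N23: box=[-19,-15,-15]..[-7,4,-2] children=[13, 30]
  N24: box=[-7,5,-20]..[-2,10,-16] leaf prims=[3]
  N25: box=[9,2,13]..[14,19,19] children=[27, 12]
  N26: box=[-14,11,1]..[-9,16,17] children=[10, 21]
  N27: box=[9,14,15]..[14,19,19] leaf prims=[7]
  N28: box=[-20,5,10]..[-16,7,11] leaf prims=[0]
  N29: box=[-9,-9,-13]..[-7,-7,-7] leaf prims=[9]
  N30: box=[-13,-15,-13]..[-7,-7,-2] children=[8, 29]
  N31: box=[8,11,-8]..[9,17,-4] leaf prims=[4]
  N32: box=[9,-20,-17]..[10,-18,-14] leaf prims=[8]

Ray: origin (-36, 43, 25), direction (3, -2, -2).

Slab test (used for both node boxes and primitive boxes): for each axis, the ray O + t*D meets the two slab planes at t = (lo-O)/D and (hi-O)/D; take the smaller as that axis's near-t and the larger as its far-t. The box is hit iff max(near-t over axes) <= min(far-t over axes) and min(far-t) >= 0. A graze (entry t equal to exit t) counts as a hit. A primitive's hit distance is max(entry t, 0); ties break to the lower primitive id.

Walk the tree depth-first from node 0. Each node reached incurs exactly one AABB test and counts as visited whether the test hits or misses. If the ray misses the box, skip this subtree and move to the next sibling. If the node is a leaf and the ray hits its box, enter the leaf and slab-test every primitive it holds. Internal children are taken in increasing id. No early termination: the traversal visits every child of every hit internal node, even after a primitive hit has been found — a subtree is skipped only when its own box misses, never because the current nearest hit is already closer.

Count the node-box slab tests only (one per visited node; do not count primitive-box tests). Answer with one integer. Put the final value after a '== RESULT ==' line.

Walk:
N0 x:[16/3,58/3] y:[12,63/2] z:[3,45/2] -> hit [12,58/3], descend [5, 14]
  N5 x:[16/3,58/3] y:[12,47/2] z:[3,12] -> hit [12,12], descend [2, 20]
    N2 x:[15,58/3] y:[12,41/2] z:[3,9] -> miss, prune
    N20 x:[16/3,9] y:[27/2,47/2] z:[4,12] -> miss, prune
  N14 x:[17/3,53/3] y:[13,63/2] z:[27/2,45/2] -> hit [27/2,53/3], descend [4, 15]
    N4 x:[44/3,53/3] y:[13,63/2] z:[29/2,21] -> hit [44/3,53/3], descend [7, 32]
      N7 x:[44/3,53/3] y:[13,18] z:[29/2,41/2] -> hit [44/3,53/3], descend [16, 31]
        N16 x:[16,53/3] y:[16,18] z:[35/2,41/2] -> hit [35/2,53/3], descend [1, 9]
          N1 x:[16,53/3] y:[16,18] z:[35/2,41/2] -> hit [35/2,53/3] leaf, test {P15@t=35/2}
          N9 x:[50/3,17] y:[16,17] z:[37/2,41/2] -> miss, prune
        N31 x:[44/3,15] y:[13,16] z:[29/2,33/2] -> hit [44/3,15] leaf, test {P4@t=44/3}
      N32 x:[15,46/3] y:[61/2,63/2] z:[39/2,21] -> miss, prune
    N15 x:[17/3,38/3] y:[33/2,29] z:[27/2,45/2] -> miss, prune

Summary -> nodes [0, 5, 2, 20, 14, 4, 7, 16, 1, 9, 31, 32, 15]; box-tests=13; leaf-entries=2; first=P4

== RESULT ==
13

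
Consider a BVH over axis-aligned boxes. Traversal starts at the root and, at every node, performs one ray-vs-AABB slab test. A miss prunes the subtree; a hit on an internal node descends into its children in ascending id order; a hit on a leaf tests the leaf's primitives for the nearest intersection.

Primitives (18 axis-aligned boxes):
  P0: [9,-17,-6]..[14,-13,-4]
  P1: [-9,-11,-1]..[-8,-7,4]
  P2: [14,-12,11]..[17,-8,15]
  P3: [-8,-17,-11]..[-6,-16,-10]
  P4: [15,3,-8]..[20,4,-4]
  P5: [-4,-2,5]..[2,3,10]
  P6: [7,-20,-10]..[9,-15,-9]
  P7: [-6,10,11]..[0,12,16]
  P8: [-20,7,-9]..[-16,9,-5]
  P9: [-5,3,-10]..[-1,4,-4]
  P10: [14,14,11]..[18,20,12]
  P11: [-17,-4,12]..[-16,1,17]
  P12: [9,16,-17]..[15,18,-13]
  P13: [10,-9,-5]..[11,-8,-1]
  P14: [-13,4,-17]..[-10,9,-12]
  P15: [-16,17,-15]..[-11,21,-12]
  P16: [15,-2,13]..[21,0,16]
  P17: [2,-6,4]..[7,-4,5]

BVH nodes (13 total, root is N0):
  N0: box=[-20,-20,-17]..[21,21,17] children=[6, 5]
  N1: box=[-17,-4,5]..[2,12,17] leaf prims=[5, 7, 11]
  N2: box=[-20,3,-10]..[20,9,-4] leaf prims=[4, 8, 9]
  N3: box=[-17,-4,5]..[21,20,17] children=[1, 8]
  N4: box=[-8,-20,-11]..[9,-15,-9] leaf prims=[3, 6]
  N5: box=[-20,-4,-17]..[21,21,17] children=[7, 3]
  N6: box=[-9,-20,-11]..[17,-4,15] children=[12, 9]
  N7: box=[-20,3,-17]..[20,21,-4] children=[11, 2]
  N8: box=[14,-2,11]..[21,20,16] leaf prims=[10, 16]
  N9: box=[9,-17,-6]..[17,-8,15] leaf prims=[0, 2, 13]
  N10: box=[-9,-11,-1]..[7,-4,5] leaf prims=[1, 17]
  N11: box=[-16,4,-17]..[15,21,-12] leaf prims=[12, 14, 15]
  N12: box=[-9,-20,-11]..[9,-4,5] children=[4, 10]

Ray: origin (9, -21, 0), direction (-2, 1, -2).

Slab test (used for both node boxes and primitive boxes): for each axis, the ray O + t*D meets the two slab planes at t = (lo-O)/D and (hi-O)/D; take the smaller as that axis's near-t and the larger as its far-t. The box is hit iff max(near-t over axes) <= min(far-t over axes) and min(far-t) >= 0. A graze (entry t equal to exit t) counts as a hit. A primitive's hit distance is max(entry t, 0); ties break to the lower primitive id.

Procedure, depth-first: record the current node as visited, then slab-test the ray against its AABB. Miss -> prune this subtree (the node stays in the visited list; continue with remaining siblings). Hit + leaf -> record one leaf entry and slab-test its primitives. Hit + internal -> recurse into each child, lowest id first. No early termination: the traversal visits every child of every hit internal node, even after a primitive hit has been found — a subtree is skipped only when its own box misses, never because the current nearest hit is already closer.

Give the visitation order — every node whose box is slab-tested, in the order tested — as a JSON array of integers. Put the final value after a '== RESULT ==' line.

Walk:
N0 x:[-6,29/2] y:[1,42] z:[-17/2,17/2] -> hit [1,17/2], descend [5, 6]
  N5 x:[-6,29/2] y:[17,42] z:[-17/2,17/2] -> miss, prune
  N6 x:[-4,9] y:[1,17] z:[-15/2,11/2] -> hit [1,11/2], descend [9, 12]
    N9 x:[-4,0] y:[4,13] z:[-15/2,3] -> miss, prune
    N12 x:[0,9] y:[1,17] z:[-5/2,11/2] -> hit [1,11/2], descend [4, 10]
      N4 x:[0,17/2] y:[1,6] z:[9/2,11/2] -> hit [9/2,11/2] leaf, test {P3(miss), P6(miss)}
      N10 x:[1,9] y:[10,17] z:[-5/2,1/2] -> miss, prune

Summary -> nodes [0, 5, 6, 9, 12, 4, 10]; box-tests=7; leaf-entries=1; first=miss

== RESULT ==
[0, 5, 6, 9, 12, 4, 10]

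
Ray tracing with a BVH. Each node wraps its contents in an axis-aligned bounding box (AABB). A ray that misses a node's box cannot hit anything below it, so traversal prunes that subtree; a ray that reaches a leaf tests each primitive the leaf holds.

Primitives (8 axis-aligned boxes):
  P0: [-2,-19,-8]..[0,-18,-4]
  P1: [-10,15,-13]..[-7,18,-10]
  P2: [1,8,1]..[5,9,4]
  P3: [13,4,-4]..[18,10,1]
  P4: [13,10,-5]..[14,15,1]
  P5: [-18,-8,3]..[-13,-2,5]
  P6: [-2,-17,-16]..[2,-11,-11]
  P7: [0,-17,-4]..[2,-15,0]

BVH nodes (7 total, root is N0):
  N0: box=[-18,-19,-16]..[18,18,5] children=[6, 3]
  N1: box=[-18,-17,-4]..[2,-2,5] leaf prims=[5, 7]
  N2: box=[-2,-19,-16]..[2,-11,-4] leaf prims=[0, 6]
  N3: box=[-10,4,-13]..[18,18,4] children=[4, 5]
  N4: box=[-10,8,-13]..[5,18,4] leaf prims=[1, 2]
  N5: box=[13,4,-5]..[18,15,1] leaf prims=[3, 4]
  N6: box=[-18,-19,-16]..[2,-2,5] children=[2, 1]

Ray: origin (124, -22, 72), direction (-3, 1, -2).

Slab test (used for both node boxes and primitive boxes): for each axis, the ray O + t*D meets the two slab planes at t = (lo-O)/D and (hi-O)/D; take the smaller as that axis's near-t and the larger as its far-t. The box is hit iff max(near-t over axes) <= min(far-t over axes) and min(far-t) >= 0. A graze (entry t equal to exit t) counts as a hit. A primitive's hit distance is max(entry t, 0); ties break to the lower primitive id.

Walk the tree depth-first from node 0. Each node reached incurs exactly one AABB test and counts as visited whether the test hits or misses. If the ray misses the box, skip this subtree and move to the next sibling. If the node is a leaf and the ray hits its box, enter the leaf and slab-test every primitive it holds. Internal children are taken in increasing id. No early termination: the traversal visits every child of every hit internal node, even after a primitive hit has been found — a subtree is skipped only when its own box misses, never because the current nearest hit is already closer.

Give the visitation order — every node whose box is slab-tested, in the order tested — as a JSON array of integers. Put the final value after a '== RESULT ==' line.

Trace the traversal:
N0 x:[106/3,142/3] y:[3,40] z:[67/2,44] -> hit [106/3,40], descend [3, 6]
  N3 x:[106/3,134/3] y:[26,40] z:[34,85/2] -> hit [106/3,40], descend [4, 5]
    N4 x:[119/3,134/3] y:[30,40] z:[34,85/2] -> hit [119/3,40] leaf, test {P1(miss), P2(miss)}
    N5 x:[106/3,37] y:[26,37] z:[71/2,77/2] -> hit [71/2,37] leaf, test {P3(miss), P4@t=110/3}
  N6 x:[122/3,142/3] y:[3,20] z:[67/2,44] -> miss, prune

5 AABB tests over nodes [0, 3, 4, 5, 6]; 2 leaves entered; closest P4.

== RESULT ==
[0, 3, 4, 5, 6]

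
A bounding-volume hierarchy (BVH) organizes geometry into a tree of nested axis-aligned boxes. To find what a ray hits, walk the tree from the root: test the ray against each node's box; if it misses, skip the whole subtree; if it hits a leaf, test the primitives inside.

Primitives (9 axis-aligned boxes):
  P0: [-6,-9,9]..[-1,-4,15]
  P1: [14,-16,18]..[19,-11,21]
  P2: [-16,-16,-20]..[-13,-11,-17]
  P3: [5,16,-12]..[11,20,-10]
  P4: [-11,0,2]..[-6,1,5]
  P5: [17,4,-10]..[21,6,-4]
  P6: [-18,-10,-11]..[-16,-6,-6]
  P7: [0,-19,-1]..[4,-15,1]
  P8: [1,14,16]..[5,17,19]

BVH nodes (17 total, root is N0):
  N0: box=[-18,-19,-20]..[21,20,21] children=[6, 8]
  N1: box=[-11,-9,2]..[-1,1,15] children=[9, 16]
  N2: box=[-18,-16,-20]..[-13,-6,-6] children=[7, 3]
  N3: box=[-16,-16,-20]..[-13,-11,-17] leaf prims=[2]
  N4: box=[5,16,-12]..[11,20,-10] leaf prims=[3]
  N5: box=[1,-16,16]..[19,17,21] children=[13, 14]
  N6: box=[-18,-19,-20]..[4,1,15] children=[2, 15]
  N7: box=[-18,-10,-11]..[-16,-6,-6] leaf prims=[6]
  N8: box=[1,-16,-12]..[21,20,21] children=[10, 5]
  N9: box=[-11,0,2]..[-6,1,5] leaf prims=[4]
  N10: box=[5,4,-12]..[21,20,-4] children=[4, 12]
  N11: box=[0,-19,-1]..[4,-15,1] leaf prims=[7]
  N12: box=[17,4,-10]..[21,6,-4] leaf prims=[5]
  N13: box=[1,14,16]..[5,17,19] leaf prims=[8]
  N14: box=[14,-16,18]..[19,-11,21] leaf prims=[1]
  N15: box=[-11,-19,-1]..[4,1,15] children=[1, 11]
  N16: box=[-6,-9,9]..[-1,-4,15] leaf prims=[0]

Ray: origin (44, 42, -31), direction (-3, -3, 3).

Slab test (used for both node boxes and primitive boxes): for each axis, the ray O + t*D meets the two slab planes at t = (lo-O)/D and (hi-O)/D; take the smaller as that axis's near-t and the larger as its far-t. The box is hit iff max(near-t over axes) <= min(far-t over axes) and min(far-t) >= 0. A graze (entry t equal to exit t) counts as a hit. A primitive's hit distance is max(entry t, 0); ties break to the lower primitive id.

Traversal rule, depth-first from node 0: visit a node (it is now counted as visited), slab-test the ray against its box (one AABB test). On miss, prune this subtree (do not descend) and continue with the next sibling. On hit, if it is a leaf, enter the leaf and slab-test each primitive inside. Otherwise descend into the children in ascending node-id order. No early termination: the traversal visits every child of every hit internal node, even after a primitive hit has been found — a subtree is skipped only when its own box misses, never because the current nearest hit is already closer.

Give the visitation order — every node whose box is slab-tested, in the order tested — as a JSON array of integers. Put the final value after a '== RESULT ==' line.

Trace the traversal:
N0 x:[23/3,62/3] y:[22/3,61/3] z:[11/3,52/3] -> hit [23/3,52/3], descend [6, 8]
  N6 x:[40/3,62/3] y:[41/3,61/3] z:[11/3,46/3] -> hit [41/3,46/3], descend [2, 15]
    N2 x:[19,62/3] y:[16,58/3] z:[11/3,25/3] -> miss, prune
    N15 x:[40/3,55/3] y:[41/3,61/3] z:[10,46/3] -> hit [41/3,46/3], descend [1, 11]
      N1 x:[15,55/3] y:[41/3,17] z:[11,46/3] -> hit [15,46/3], descend [9, 16]
        N9 x:[50/3,55/3] y:[41/3,14] z:[11,12] -> miss, prune
        N16 x:[15,50/3] y:[46/3,17] z:[40/3,46/3] -> hit [46/3,46/3] leaf, test {P0@t=46/3}
      N11 x:[40/3,44/3] y:[19,61/3] z:[10,32/3] -> miss, prune
  N8 x:[23/3,43/3] y:[22/3,58/3] z:[19/3,52/3] -> hit [23/3,43/3], descend [5, 10]
    N5 x:[25/3,43/3] y:[25/3,58/3] z:[47/3,52/3] -> miss, prune
    N10 x:[23/3,13] y:[22/3,38/3] z:[19/3,9] -> hit [23/3,9], descend [4, 12]
      N4 x:[11,13] y:[22/3,26/3] z:[19/3,7] -> miss, prune
      N12 x:[23/3,9] y:[12,38/3] z:[7,9] -> miss, prune

Summary -> nodes [0, 6, 2, 15, 1, 9, 16, 11, 8, 5, 10, 4, 12]; box-tests=13; leaf-entries=1; first=P0

== RESULT ==
[0, 6, 2, 15, 1, 9, 16, 11, 8, 5, 10, 4, 12]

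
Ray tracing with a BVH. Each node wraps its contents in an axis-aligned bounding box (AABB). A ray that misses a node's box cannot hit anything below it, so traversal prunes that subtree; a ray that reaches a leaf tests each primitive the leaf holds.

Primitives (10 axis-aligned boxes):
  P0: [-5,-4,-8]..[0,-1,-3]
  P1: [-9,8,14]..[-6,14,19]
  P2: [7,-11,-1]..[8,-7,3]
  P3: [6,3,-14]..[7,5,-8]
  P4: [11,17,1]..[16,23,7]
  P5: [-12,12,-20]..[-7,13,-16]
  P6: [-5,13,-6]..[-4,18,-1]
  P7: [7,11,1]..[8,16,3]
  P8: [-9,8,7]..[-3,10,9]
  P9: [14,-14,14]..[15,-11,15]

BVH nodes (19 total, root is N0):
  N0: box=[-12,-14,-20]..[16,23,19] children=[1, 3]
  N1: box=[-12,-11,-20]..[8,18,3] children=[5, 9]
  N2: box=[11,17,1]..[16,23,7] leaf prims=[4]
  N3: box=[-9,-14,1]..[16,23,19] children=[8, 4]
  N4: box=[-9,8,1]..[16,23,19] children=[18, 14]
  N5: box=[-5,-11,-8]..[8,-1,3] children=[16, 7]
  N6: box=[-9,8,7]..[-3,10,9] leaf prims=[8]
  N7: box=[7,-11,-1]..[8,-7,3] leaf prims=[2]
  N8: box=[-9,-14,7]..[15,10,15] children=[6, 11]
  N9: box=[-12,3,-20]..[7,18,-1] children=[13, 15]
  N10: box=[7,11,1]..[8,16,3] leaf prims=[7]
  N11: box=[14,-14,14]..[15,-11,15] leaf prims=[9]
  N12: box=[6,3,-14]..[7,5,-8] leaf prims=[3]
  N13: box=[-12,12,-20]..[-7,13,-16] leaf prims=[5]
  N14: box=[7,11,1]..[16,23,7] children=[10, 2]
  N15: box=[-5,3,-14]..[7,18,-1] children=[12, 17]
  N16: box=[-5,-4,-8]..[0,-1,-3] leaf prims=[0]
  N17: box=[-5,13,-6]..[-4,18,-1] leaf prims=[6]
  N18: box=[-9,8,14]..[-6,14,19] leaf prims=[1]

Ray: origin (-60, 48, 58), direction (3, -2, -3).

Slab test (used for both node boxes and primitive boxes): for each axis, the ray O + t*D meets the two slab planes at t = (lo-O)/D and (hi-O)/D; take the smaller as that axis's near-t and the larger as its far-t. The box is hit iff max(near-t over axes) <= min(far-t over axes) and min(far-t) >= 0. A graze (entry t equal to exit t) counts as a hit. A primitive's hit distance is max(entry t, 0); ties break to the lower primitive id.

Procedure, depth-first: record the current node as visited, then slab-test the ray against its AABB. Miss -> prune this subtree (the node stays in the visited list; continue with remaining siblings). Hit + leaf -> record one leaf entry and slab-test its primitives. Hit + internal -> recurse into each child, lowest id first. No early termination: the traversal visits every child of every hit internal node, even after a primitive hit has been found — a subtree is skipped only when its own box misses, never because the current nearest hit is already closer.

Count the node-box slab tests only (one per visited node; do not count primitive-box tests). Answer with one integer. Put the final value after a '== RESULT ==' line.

Walk:
N0 x:[16,76/3] y:[25/2,31] z:[13,26] -> hit [16,76/3], descend [1, 3]
  N1 x:[16,68/3] y:[15,59/2] z:[55/3,26] -> hit [55/3,68/3], descend [5, 9]
    N5 x:[55/3,68/3] y:[49/2,59/2] z:[55/3,22] -> miss, prune
    N9 x:[16,67/3] y:[15,45/2] z:[59/3,26] -> hit [59/3,67/3], descend [13, 15]
      N13 x:[16,53/3] y:[35/2,18] z:[74/3,26] -> miss, prune
      N15 x:[55/3,67/3] y:[15,45/2] z:[59/3,24] -> hit [59/3,67/3], descend [12, 17]
        N12 x:[22,67/3] y:[43/2,45/2] z:[22,24] -> hit [22,67/3] leaf, test {P3@t=22}
        N17 x:[55/3,56/3] y:[15,35/2] z:[59/3,64/3] -> miss, prune
  N3 x:[17,76/3] y:[25/2,31] z:[13,19] -> hit [17,19], descend [4, 8]
    N4 x:[17,76/3] y:[25/2,20] z:[13,19] -> hit [17,19], descend [14, 18]
      N14 x:[67/3,76/3] y:[25/2,37/2] z:[17,19] -> miss, prune
      N18 x:[17,18] y:[17,20] z:[13,44/3] -> miss, prune
    N8 x:[17,25] y:[19,31] z:[43/3,17] -> miss, prune

Visited [0, 1, 5, 9, 13, 15, 12, 17, 3, 4, 14, 18, 8]. Tests: 13 box, 1 leaf. Nearest: P3.

== RESULT ==
13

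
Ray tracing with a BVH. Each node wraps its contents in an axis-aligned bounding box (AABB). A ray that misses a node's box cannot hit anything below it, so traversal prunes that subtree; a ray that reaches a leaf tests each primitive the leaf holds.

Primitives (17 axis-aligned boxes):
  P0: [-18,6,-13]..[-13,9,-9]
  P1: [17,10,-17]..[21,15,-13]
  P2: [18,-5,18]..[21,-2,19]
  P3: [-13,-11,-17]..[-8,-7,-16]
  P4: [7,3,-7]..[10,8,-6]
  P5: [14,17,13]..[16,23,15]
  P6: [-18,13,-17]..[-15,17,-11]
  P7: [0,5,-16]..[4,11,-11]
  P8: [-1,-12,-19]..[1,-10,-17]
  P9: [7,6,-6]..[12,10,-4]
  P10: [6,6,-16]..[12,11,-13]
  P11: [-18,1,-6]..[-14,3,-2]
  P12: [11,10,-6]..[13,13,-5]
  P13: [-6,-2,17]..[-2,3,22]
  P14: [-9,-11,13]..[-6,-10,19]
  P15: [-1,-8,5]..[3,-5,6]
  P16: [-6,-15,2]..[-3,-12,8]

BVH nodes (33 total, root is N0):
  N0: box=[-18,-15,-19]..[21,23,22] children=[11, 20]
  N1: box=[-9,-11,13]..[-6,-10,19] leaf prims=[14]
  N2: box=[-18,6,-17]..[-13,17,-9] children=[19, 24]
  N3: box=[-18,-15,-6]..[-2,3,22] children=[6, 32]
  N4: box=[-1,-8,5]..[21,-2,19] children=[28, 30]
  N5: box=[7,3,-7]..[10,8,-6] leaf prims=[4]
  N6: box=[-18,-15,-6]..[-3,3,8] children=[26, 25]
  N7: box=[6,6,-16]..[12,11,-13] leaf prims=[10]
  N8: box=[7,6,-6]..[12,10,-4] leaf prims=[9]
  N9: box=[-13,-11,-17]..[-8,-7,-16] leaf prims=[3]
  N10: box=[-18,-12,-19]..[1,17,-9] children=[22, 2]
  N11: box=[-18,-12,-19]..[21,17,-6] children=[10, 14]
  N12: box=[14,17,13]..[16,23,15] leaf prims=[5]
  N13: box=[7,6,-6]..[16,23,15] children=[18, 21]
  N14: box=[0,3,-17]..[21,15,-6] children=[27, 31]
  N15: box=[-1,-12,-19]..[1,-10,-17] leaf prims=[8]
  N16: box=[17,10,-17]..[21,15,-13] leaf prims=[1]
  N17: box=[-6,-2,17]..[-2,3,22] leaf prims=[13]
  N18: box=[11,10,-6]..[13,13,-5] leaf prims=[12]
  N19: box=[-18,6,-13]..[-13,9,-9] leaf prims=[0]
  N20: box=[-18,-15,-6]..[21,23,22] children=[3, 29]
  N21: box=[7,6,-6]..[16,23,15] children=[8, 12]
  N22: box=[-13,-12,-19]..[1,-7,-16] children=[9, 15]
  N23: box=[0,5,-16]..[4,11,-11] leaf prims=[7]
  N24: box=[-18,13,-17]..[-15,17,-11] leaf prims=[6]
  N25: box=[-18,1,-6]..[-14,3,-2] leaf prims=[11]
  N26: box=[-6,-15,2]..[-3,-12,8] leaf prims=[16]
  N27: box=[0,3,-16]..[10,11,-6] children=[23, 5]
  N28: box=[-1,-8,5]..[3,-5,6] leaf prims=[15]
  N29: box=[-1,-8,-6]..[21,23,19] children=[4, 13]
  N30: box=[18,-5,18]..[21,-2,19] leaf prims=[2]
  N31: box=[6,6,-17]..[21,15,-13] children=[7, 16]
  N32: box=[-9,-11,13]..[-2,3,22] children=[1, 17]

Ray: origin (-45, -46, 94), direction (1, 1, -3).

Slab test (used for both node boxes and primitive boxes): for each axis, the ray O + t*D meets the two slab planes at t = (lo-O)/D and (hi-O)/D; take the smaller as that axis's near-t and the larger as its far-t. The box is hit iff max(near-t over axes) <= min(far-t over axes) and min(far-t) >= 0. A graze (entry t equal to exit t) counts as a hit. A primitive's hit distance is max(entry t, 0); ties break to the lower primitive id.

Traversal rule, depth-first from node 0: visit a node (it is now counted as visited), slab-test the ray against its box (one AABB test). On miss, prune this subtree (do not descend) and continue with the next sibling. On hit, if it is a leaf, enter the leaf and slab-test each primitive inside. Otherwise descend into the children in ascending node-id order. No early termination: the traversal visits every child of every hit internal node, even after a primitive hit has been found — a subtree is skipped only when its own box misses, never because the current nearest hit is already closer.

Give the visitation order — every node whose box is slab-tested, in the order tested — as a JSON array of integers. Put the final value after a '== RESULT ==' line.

Trace the traversal:
N0 x:[27,66] y:[31,69] z:[24,113/3] -> hit [31,113/3], descend [11, 20]
  N11 x:[27,66] y:[34,63] z:[100/3,113/3] -> hit [34,113/3], descend [10, 14]
    N10 x:[27,46] y:[34,63] z:[103/3,113/3] -> hit [103/3,113/3], descend [2, 22]
      N2 x:[27,32] y:[52,63] z:[103/3,37] -> miss, prune
      N22 x:[32,46] y:[34,39] z:[110/3,113/3] -> hit [110/3,113/3], descend [9, 15]
        N9 x:[32,37] y:[35,39] z:[110/3,37] -> hit [110/3,37] leaf, test {P3@t=110/3}
        N15 x:[44,46] y:[34,36] z:[37,113/3] -> miss, prune
    N14 x:[45,66] y:[49,61] z:[100/3,37] -> miss, prune
  N20 x:[27,66] y:[31,69] z:[24,100/3] -> hit [31,100/3], descend [3, 29]
    N3 x:[27,43] y:[31,49] z:[24,100/3] -> hit [31,100/3], descend [6, 32]
      N6 x:[27,42] y:[31,49] z:[86/3,100/3] -> hit [31,100/3], descend [25, 26]
        N25 x:[27,31] y:[47,49] z:[32,100/3] -> miss, prune
        N26 x:[39,42] y:[31,34] z:[86/3,92/3] -> miss, prune
      N32 x:[36,43] y:[35,49] z:[24,27] -> miss, prune
    N29 x:[44,66] y:[38,69] z:[25,100/3] -> miss, prune

15 AABB tests over nodes [0, 11, 10, 2, 22, 9, 15, 14, 20, 3, 6, 25, 26, 32, 29]; 1 leaf entered; closest P3.

== RESULT ==
[0, 11, 10, 2, 22, 9, 15, 14, 20, 3, 6, 25, 26, 32, 29]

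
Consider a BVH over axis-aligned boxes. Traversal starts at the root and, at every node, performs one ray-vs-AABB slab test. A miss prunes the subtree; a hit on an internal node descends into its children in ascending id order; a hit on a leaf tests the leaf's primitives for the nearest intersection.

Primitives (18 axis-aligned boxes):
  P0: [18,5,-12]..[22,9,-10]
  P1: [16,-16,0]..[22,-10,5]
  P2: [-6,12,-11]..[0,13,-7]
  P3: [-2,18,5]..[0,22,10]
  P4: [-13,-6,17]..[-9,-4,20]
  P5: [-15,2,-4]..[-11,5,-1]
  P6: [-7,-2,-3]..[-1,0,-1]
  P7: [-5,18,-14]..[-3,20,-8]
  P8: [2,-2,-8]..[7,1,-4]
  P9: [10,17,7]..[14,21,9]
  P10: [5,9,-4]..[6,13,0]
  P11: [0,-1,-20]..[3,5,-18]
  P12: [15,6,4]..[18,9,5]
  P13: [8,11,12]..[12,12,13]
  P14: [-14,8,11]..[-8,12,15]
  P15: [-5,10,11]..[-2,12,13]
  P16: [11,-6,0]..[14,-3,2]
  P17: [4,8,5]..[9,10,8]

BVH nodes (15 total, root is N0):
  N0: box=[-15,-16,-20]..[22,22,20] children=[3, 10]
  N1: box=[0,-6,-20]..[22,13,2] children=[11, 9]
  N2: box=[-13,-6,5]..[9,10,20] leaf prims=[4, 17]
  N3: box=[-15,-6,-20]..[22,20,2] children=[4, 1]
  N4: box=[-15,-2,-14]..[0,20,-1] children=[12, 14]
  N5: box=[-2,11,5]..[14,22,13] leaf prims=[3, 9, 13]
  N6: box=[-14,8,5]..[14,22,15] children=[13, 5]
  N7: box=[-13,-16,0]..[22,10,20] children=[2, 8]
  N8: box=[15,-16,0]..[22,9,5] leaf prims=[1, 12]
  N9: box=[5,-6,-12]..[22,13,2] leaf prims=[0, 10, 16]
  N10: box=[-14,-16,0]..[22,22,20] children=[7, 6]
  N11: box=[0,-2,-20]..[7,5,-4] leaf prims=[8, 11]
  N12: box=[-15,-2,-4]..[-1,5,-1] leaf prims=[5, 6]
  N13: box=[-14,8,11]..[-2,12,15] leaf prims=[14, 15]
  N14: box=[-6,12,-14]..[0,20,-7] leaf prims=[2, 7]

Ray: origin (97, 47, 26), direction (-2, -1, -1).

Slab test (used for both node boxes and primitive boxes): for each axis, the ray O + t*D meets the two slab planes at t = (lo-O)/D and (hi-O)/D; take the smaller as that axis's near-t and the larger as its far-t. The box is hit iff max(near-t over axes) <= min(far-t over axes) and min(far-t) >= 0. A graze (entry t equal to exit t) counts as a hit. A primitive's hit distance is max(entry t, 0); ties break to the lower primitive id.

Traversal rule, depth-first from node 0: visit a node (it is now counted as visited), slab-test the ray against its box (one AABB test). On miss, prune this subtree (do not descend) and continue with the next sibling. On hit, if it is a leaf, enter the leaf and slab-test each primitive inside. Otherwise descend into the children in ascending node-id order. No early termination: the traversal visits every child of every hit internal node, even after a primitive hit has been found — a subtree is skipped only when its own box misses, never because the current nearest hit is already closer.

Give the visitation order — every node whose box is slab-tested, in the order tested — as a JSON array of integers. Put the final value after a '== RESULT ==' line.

Walk:
N0 x:[75/2,56] y:[25,63] z:[6,46] -> hit [75/2,46], descend [3, 10]
  N3 x:[75/2,56] y:[27,53] z:[24,46] -> hit [75/2,46], descend [1, 4]
    N1 x:[75/2,97/2] y:[34,53] z:[24,46] -> hit [75/2,46], descend [9, 11]
      N9 x:[75/2,46] y:[34,53] z:[24,38] -> hit [75/2,38] leaf, test {P0@t=38, P10(miss), P16(miss)}
      N11 x:[45,97/2] y:[42,49] z:[30,46] -> hit [45,46] leaf, test {P8(miss), P11(miss)}
    N4 x:[97/2,56] y:[27,49] z:[27,40] -> miss, prune
  N10 x:[75/2,111/2] y:[25,63] z:[6,26] -> miss, prune

Summary -> nodes [0, 3, 1, 9, 11, 4, 10]; box-tests=7; leaf-entries=2; first=P0

== RESULT ==
[0, 3, 1, 9, 11, 4, 10]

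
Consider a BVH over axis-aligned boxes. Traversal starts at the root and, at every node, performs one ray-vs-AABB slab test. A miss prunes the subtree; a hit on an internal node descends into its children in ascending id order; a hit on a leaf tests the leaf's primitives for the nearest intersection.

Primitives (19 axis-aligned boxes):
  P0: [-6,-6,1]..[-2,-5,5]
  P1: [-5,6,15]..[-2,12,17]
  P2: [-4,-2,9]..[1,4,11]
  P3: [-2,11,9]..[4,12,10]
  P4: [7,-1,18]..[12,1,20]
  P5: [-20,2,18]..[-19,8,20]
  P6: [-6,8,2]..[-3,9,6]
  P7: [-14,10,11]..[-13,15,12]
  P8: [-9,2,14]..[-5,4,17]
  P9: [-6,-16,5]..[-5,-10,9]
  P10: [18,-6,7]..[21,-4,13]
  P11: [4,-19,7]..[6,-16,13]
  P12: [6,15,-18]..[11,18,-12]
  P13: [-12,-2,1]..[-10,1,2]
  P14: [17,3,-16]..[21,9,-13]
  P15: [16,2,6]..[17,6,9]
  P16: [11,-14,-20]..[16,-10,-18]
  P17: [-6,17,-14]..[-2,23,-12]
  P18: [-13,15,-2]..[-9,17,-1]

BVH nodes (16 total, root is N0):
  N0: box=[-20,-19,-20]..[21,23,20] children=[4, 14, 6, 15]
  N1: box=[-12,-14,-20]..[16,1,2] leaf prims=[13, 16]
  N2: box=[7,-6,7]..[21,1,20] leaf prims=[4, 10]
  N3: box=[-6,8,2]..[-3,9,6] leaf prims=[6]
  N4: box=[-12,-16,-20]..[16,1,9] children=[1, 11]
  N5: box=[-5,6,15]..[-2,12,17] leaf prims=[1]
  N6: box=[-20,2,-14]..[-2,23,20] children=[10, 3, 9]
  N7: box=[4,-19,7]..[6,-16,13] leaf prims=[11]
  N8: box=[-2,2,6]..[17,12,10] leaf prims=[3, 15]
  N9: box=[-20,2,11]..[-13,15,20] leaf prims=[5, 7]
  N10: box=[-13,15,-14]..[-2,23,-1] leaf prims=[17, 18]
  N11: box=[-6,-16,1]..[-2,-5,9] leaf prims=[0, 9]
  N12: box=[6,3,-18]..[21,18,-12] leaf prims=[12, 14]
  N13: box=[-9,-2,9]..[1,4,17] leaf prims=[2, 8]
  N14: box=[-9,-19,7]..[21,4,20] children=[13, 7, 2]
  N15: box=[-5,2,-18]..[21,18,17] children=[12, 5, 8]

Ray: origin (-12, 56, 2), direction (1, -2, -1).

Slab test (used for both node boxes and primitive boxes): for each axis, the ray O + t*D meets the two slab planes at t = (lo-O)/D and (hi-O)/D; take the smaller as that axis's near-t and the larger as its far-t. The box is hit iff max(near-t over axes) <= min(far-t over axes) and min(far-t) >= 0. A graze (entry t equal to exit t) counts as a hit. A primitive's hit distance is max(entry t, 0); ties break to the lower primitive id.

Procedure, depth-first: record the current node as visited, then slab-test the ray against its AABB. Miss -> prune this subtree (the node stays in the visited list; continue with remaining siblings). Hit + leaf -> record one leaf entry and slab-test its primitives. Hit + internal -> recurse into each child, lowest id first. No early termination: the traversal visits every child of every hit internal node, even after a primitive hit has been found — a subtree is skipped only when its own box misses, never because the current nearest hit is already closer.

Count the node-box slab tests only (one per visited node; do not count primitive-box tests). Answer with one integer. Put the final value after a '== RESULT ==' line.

Trace the traversal:
N0 x:[-8,33] y:[33/2,75/2] z:[-18,22] -> hit [33/2,22], descend [4, 6, 14, 15]
  N4 x:[0,28] y:[55/2,36] z:[-7,22] -> miss, prune
  N6 x:[-8,10] y:[33/2,27] z:[-18,16] -> miss, prune
  N14 x:[3,33] y:[26,75/2] z:[-18,-5] -> miss, prune
  N15 x:[7,33] y:[19,27] z:[-15,20] -> hit [19,20], descend [5, 8, 12]
    N5 x:[7,10] y:[22,25] z:[-15,-13] -> miss, prune
    N8 x:[10,29] y:[22,27] z:[-8,-4] -> miss, prune
    N12 x:[18,33] y:[19,53/2] z:[14,20] -> hit [19,20] leaf, test {P12@t=19, P14(miss)}

8 AABB tests over nodes [0, 4, 6, 14, 15, 5, 8, 12]; 1 leaf entered; closest P12.

== RESULT ==
8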